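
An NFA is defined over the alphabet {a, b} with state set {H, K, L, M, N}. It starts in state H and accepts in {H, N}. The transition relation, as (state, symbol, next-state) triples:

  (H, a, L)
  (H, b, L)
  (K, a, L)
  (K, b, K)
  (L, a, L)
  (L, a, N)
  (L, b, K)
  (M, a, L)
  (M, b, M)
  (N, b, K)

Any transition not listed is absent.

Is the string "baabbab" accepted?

No

Start in {H}.
Read 'b': H→{L}; now {L}.
Read 'a': L→{L, N}; now {L, N}.
Read 'a': L→{L, N}, N→∅; now {L, N}.
Read 'b': L→{K}, N→{K}; now {K}.
Read 'b': K→{K}; now {K}.
Read 'a': K→{L}; now {L}.
Read 'b': L→{K}; now {K}.
The final set {K} contains no accepting state.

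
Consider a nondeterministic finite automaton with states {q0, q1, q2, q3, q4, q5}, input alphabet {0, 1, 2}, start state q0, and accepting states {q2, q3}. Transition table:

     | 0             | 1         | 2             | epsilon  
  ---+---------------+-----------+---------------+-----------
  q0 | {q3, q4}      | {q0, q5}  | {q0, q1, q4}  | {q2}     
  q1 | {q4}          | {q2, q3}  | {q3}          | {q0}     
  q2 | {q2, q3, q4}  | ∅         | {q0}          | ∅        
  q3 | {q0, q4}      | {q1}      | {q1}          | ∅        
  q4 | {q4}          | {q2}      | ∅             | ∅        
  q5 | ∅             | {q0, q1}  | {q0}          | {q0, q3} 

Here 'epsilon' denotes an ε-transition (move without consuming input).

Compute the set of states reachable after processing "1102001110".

Start: ε-closure({q0}) = {q0, q2}.
Read '1': q0→{q0, q5}, q2→∅; union {q0, q5}; ε-closure = {q0, q2, q3, q5}.
Read '1': q0→{q0, q5}, q2→∅, q3→{q1}, q5→{q0, q1}; union {q0, q1, q5}; ε-closure = {q0, q1, q2, q3, q5}.
Read '0': q0→{q3, q4}, q1→{q4}, q2→{q2, q3, q4}, q3→{q0, q4}, q5→∅; now {q0, q2, q3, q4}.
Read '2': q0→{q0, q1, q4}, q2→{q0}, q3→{q1}, q4→∅; union {q0, q1, q4}; ε-closure = {q0, q1, q2, q4}.
Read '0': q0→{q3, q4}, q1→{q4}, q2→{q2, q3, q4}, q4→{q4}; now {q2, q3, q4}.
Read '0': q2→{q2, q3, q4}, q3→{q0, q4}, q4→{q4}; now {q0, q2, q3, q4}.
Read '1': q0→{q0, q5}, q2→∅, q3→{q1}, q4→{q2}; union {q0, q1, q2, q5}; ε-closure = {q0, q1, q2, q3, q5}.
Read '1': q0→{q0, q5}, q1→{q2, q3}, q2→∅, q3→{q1}, q5→{q0, q1}; now {q0, q1, q2, q3, q5}.
Read '1': q0→{q0, q5}, q1→{q2, q3}, q2→∅, q3→{q1}, q5→{q0, q1}; now {q0, q1, q2, q3, q5}.
Read '0': q0→{q3, q4}, q1→{q4}, q2→{q2, q3, q4}, q3→{q0, q4}, q5→∅; now {q0, q2, q3, q4}.

{q0, q2, q3, q4}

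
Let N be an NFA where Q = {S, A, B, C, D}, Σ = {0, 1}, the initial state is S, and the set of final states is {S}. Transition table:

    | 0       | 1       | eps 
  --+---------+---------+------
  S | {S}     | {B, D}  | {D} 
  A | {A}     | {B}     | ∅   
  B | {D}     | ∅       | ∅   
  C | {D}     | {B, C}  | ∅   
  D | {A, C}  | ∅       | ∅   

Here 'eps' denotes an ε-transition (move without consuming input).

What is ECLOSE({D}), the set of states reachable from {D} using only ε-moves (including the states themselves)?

{D}

Begin with {D}.
No ε-moves leave this set, so the closure equals the set itself.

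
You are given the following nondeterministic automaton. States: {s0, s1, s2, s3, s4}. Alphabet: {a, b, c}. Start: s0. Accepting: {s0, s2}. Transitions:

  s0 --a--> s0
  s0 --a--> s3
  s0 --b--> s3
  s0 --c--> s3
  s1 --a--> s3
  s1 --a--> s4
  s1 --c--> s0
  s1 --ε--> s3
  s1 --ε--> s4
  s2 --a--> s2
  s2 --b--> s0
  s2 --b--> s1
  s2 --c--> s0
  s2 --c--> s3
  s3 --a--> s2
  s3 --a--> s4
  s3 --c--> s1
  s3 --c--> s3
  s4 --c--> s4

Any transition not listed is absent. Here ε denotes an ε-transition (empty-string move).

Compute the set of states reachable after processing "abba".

∅

Start in {s0}.
Read 'a': s0→{s0, s3}; now {s0, s3}.
Read 'b': s0→{s3}, s3→∅; now {s3}.
Read 'b': s3→∅; now ∅.
The set is empty and remains empty for the remaining 1 symbol.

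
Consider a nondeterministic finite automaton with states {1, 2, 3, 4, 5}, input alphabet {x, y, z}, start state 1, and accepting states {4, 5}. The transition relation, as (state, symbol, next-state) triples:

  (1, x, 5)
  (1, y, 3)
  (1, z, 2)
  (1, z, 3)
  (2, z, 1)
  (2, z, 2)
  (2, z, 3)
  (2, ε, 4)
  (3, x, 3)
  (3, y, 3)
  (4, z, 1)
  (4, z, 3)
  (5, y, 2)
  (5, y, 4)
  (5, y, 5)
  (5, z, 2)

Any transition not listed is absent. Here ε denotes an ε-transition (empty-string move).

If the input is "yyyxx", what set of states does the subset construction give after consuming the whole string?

{3}

Start in {1}.
Read 'y': {1} → {3}.
Read 'y': {3} → {3}.
Read 'y': {3} → {3}.
Read 'x': {3} → {3}.
Read 'x': {3} → {3}.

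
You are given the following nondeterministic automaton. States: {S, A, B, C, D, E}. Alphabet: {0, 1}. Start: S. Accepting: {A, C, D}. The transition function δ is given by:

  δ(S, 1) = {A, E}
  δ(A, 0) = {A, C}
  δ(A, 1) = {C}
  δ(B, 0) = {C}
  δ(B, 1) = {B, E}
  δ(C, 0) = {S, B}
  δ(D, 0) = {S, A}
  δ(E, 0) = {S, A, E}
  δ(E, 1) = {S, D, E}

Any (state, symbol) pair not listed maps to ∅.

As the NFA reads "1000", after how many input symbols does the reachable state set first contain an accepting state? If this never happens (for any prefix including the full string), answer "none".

Start in {S}.
Read '1': S→{A, E}; now {A, E}.
None of the earlier sets intersect F, but {A, E} does.

1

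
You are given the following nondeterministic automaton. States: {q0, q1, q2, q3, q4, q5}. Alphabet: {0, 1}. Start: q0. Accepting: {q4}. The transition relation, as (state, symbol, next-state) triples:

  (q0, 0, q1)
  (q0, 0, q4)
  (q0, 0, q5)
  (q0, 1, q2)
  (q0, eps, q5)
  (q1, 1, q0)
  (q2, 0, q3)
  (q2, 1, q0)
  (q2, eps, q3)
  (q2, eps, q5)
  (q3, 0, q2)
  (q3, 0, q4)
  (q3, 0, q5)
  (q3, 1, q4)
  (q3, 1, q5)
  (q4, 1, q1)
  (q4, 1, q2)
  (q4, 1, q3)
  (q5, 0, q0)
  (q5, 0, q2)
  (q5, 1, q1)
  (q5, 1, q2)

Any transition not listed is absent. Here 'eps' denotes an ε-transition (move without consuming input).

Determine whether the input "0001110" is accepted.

Yes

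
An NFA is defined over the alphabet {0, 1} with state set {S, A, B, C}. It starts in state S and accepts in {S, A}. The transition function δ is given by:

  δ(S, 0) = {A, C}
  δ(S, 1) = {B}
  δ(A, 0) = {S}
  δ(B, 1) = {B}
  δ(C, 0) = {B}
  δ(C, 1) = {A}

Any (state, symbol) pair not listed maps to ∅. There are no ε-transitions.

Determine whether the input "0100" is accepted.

Yes

Start in {S}.
Read '0': S→{A, C}; now {A, C}.
Read '1': A→∅, C→{A}; now {A}.
Read '0': A→{S}; now {S}.
Read '0': S→{A, C}; now {A, C}.
The final set {A, C} contains the accepting state A.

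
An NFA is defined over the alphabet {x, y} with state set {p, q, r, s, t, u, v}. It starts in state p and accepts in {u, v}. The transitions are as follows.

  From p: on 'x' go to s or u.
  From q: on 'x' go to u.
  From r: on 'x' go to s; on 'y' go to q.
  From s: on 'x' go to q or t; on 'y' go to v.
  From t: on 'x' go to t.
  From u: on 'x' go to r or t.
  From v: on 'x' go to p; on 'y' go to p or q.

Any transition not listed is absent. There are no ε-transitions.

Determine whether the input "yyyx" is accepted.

Start in {p}.
Read 'y': p→∅; now ∅.
The set is empty and remains empty for the remaining 3 symbols.
The final set ∅ contains no accepting state.

No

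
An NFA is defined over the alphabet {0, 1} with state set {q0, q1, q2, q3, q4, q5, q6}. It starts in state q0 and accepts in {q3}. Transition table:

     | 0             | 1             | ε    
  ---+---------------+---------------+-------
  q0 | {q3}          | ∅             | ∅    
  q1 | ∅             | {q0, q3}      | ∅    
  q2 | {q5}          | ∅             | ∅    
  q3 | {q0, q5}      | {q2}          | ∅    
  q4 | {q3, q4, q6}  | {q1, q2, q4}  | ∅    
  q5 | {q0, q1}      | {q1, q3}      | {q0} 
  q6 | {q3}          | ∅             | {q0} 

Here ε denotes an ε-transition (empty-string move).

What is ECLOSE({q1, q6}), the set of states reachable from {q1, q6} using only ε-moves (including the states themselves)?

Begin with {q1, q6}.
ε-move q6 → q0; add q0.

{q0, q1, q6}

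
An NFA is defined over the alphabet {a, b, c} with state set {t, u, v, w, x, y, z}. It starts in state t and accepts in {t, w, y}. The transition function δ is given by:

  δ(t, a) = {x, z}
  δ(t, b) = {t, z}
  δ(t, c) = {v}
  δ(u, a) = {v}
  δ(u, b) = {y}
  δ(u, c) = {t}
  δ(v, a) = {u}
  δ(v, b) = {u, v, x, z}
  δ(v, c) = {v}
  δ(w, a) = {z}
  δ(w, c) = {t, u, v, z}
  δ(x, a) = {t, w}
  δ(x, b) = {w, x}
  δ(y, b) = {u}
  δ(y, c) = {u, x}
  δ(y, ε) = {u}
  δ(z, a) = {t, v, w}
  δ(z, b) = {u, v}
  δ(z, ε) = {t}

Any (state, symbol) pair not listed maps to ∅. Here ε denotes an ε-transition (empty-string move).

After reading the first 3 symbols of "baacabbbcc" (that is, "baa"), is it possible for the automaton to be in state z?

Yes

Start in {t}.
Read 'b': {t} → {t, z}.
Read 'a': {t, z} → {t, v, w, x, z}.
Read 'a': {t, v, w, x, z} → {t, u, v, w, x, z}.
State z is in {t, u, v, w, x, z}.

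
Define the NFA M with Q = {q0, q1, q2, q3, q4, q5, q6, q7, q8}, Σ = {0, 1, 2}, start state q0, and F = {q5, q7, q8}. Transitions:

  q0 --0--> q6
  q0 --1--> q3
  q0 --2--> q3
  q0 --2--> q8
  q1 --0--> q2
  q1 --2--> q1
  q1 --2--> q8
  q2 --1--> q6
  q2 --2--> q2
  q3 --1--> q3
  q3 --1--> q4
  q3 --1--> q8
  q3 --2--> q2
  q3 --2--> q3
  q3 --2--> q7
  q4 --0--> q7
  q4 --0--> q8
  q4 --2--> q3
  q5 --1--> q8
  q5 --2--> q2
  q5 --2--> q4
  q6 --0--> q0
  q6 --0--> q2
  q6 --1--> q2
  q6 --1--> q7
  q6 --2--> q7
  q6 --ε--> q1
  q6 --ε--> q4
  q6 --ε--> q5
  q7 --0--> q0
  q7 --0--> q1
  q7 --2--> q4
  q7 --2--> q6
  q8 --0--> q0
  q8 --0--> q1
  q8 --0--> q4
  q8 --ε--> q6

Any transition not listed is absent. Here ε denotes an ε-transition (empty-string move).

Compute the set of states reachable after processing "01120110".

Start in {q0}.
Read '0': {q0} → {q1, q4, q5, q6}.
Read '1': {q1, q4, q5, q6} → {q1, q2, q4, q5, q6, q7, q8}.
Read '1': {q1, q2, q4, q5, q6, q7, q8} → {q1, q2, q4, q5, q6, q7, q8}.
Read '2': {q1, q2, q4, q5, q6, q7, q8} → {q1, q2, q3, q4, q5, q6, q7, q8}.
Read '0': {q1, q2, q3, q4, q5, q6, q7, q8} → {q0, q1, q2, q4, q5, q6, q7, q8}.
Read '1': {q0, q1, q2, q4, q5, q6, q7, q8} → {q1, q2, q3, q4, q5, q6, q7, q8}.
Read '1': {q1, q2, q3, q4, q5, q6, q7, q8} → {q1, q2, q3, q4, q5, q6, q7, q8}.
Read '0': {q1, q2, q3, q4, q5, q6, q7, q8} → {q0, q1, q2, q4, q5, q6, q7, q8}.

{q0, q1, q2, q4, q5, q6, q7, q8}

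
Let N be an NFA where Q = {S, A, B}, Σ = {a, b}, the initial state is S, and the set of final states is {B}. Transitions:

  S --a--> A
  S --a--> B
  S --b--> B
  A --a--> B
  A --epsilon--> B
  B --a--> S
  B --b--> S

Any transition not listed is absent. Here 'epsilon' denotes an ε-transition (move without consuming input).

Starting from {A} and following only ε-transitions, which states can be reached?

Begin with {A}.
ε-move A → B; add B.

{A, B}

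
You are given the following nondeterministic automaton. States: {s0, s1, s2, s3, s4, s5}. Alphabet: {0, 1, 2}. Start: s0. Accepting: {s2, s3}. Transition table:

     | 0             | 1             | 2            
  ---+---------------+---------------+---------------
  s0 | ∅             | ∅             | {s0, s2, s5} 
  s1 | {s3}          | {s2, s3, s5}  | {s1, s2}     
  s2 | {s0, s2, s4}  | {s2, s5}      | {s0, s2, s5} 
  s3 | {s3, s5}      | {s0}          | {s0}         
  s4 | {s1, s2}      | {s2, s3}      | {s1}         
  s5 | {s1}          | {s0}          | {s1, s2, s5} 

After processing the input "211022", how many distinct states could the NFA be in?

4

Start in {s0}.
Read '2': s0→{s0, s2, s5}; now {s0, s2, s5}.
Read '1': s0→∅, s2→{s2, s5}, s5→{s0}; now {s0, s2, s5}.
Read '1': s0→∅, s2→{s2, s5}, s5→{s0}; now {s0, s2, s5}.
Read '0': s0→∅, s2→{s0, s2, s4}, s5→{s1}; now {s0, s1, s2, s4}.
Read '2': s0→{s0, s2, s5}, s1→{s1, s2}, s2→{s0, s2, s5}, s4→{s1}; now {s0, s1, s2, s5}.
Read '2': s0→{s0, s2, s5}, s1→{s1, s2}, s2→{s0, s2, s5}, s5→{s1, s2, s5}; now {s0, s1, s2, s5}.
That set has 4 states.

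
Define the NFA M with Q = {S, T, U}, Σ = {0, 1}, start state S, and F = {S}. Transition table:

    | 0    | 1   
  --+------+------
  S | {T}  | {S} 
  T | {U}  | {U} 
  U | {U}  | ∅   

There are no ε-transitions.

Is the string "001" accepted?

No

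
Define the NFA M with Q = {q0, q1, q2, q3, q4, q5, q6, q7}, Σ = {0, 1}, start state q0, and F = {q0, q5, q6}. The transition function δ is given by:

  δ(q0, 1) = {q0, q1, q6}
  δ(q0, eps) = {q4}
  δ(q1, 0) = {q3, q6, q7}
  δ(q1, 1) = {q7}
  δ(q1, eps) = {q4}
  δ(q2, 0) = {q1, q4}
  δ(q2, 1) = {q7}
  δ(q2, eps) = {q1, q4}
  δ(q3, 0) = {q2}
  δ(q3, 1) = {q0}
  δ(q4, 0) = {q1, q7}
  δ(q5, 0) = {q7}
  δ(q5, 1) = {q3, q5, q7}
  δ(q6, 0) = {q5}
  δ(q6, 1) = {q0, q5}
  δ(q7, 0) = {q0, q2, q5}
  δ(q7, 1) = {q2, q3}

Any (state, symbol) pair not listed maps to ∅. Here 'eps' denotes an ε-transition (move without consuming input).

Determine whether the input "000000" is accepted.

Start: ε-closure({q0}) = {q0, q4}.
Read '0': q0→∅, q4→{q1, q7}; union {q1, q7}; ε-closure = {q1, q4, q7}.
Read '0': q1→{q3, q6, q7}, q4→{q1, q7}, q7→{q0, q2, q5}; union {q0, q1, q2, q3, q5, q6, q7}; ε-closure = {q0, q1, q2, q3, q4, q5, q6, q7}.
Read '0': q0→∅, q1→{q3, q6, q7}, q2→{q1, q4}, q3→{q2}, q4→{q1, q7}, q5→{q7}, q6→{q5}, q7→{q0, q2, q5}; now {q0, q1, q2, q3, q4, q5, q6, q7}.
Read '0': q0→∅, q1→{q3, q6, q7}, q2→{q1, q4}, q3→{q2}, q4→{q1, q7}, q5→{q7}, q6→{q5}, q7→{q0, q2, q5}; now {q0, q1, q2, q3, q4, q5, q6, q7}.
Read '0': q0→∅, q1→{q3, q6, q7}, q2→{q1, q4}, q3→{q2}, q4→{q1, q7}, q5→{q7}, q6→{q5}, q7→{q0, q2, q5}; now {q0, q1, q2, q3, q4, q5, q6, q7}.
Read '0': q0→∅, q1→{q3, q6, q7}, q2→{q1, q4}, q3→{q2}, q4→{q1, q7}, q5→{q7}, q6→{q5}, q7→{q0, q2, q5}; now {q0, q1, q2, q3, q4, q5, q6, q7}.
The final set {q0, q1, q2, q3, q4, q5, q6, q7} contains the accepting states q0, q5, q6.

Yes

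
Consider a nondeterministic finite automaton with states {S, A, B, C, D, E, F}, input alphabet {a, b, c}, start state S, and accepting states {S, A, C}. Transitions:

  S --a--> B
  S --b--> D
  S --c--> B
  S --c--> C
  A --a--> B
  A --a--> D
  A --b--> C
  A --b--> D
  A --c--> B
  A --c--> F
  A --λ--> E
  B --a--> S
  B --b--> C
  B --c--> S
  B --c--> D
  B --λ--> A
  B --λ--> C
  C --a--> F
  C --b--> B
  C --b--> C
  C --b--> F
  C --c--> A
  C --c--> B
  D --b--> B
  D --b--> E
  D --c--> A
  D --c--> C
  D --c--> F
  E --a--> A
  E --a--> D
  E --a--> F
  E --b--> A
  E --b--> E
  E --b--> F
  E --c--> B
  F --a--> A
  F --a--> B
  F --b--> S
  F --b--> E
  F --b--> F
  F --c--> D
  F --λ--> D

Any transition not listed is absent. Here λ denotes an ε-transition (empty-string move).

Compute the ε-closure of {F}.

Begin with {F}.
ε-move F → D; add D.

{D, F}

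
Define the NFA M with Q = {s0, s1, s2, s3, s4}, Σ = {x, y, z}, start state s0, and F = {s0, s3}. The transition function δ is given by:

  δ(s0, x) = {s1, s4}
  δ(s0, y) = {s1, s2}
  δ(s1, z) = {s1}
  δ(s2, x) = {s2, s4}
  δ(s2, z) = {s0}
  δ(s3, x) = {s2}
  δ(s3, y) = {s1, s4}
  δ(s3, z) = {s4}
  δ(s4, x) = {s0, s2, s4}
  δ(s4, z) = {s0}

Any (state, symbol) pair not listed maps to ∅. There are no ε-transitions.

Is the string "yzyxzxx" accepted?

Yes

Start in {s0}.
Read 'y': {s0} → {s1, s2}.
Read 'z': {s1, s2} → {s0, s1}.
Read 'y': {s0, s1} → {s1, s2}.
Read 'x': {s1, s2} → {s2, s4}.
Read 'z': {s2, s4} → {s0}.
Read 'x': {s0} → {s1, s4}.
Read 'x': {s1, s4} → {s0, s2, s4}.
The final set {s0, s2, s4} contains the accepting state s0.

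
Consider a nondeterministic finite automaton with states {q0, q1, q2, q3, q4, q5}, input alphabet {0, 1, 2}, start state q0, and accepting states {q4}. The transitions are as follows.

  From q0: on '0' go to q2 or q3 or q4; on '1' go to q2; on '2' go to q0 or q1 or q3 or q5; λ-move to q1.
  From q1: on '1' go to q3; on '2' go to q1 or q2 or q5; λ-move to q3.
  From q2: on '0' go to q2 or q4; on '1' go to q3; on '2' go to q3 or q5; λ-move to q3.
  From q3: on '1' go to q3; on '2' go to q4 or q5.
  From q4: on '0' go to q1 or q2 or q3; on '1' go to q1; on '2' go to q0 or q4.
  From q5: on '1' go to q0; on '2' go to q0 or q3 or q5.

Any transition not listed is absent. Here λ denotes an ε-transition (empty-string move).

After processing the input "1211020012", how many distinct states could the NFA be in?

Start: ε-closure({q0}) = {q0, q1, q3}.
Read '1': q0→{q2}, q1→{q3}, q3→{q3}; now {q2, q3}.
Read '2': q2→{q3, q5}, q3→{q4, q5}; now {q3, q4, q5}.
Read '1': q3→{q3}, q4→{q1}, q5→{q0}; now {q0, q1, q3}.
Read '1': q0→{q2}, q1→{q3}, q3→{q3}; now {q2, q3}.
Read '0': q2→{q2, q4}, q3→∅; union {q2, q4}; ε-closure = {q2, q3, q4}.
Read '2': q2→{q3, q5}, q3→{q4, q5}, q4→{q0, q4}; union {q0, q3, q4, q5}; ε-closure = {q0, q1, q3, q4, q5}.
Read '0': q0→{q2, q3, q4}, q1→∅, q3→∅, q4→{q1, q2, q3}, q5→∅; now {q1, q2, q3, q4}.
Read '0': q1→∅, q2→{q2, q4}, q3→∅, q4→{q1, q2, q3}; now {q1, q2, q3, q4}.
Read '1': q1→{q3}, q2→{q3}, q3→{q3}, q4→{q1}; now {q1, q3}.
Read '2': q1→{q1, q2, q5}, q3→{q4, q5}; union {q1, q2, q4, q5}; ε-closure = {q1, q2, q3, q4, q5}.
That set has 5 states.

5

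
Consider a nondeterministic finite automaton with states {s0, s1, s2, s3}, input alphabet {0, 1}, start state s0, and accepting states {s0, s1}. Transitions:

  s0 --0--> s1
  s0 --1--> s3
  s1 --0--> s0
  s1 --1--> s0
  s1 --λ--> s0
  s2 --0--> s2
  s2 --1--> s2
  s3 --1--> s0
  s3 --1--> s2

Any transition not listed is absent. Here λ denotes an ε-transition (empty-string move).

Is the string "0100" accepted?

Start in {s0}.
Read '0': {s0} → {s0, s1}.
Read '1': {s0, s1} → {s0, s3}.
Read '0': {s0, s3} → {s0, s1}.
Read '0': {s0, s1} → {s0, s1}.
The final set {s0, s1} contains the accepting states s0, s1.

Yes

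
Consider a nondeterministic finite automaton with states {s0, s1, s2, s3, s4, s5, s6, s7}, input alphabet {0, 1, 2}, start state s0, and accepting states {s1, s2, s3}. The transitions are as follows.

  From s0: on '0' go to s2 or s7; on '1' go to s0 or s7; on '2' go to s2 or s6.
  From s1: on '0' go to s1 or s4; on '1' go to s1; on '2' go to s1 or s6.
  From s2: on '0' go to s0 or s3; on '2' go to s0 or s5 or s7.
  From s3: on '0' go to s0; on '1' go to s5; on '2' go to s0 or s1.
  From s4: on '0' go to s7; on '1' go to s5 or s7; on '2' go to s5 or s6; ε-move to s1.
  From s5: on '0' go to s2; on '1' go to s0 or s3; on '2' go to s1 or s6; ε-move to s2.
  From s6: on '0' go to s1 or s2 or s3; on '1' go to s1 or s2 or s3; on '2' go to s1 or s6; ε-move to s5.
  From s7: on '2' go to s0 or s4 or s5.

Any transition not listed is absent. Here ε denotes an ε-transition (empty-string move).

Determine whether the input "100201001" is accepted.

Yes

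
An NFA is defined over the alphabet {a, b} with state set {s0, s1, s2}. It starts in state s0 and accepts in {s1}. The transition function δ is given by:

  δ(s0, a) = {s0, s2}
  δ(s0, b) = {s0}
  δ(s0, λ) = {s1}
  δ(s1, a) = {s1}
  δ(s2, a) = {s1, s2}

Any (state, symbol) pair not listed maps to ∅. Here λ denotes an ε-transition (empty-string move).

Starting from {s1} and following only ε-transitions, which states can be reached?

Begin with {s1}.
No ε-moves leave this set, so the closure equals the set itself.

{s1}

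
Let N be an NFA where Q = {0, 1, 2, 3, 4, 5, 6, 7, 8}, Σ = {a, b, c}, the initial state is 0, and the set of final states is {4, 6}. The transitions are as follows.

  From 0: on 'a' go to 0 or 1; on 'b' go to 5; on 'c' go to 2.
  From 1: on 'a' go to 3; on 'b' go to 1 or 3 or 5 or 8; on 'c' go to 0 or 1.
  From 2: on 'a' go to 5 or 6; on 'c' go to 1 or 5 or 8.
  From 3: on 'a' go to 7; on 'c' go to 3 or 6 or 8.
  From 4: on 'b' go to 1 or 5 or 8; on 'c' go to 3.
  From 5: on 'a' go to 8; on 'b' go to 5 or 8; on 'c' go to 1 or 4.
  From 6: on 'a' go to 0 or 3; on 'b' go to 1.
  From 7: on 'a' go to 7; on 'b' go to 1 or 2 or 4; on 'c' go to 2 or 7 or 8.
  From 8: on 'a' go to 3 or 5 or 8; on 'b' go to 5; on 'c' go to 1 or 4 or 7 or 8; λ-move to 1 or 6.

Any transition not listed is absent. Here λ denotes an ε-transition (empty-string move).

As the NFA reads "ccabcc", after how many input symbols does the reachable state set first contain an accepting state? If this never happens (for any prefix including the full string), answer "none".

Start in {0}.
Read 'c': {0} → {2}.
Read 'c': {2} → {1, 5, 6, 8}.
None of the earlier sets intersect F, but {1, 5, 6, 8} does.

2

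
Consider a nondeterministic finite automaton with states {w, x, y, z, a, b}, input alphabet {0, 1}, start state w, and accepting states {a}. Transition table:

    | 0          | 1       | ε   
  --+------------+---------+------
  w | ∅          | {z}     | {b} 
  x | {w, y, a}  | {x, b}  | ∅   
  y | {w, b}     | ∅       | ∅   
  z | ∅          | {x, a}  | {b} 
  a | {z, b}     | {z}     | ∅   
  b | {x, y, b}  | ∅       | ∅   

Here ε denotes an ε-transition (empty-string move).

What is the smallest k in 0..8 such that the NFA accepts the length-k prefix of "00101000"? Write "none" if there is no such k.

Start: ε-closure({w}) = {w, b}.
Read '0': w→∅, b→{x, y, b}; now {x, y, b}.
Read '0': x→{w, y, a}, y→{w, b}, b→{x, y, b}; now {w, x, y, a, b}.
None of the earlier sets intersect F, but {w, x, y, a, b} does.

2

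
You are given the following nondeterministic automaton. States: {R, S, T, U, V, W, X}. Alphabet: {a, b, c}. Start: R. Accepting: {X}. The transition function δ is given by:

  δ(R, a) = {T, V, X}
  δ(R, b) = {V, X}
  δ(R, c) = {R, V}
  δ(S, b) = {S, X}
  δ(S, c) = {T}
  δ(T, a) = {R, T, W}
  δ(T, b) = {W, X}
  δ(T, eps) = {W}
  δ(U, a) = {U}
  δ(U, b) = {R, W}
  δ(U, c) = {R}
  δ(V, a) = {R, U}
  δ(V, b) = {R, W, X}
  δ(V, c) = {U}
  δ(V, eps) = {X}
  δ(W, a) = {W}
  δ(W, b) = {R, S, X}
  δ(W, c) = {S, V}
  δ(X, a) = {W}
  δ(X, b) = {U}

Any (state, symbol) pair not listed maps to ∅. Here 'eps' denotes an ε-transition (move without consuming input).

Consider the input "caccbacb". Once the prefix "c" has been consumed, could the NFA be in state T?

No

Start in {R}.
Read 'c': {R} → {R, V, X}.
State T is not in {R, V, X}.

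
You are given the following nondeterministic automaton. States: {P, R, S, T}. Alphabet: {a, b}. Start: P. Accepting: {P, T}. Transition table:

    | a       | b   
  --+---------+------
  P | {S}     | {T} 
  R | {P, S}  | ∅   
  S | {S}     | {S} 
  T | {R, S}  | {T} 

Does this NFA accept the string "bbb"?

Yes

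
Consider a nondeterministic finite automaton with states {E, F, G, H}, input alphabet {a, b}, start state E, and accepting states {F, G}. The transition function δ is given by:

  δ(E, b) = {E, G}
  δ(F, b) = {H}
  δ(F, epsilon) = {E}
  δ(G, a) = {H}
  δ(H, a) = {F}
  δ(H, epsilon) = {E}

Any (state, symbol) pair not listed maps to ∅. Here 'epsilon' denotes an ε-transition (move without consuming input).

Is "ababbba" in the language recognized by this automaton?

No

Start in {E}.
Read 'a': E→∅; now ∅.
The set is empty and remains empty for the remaining 6 symbols.
The final set ∅ contains no accepting state.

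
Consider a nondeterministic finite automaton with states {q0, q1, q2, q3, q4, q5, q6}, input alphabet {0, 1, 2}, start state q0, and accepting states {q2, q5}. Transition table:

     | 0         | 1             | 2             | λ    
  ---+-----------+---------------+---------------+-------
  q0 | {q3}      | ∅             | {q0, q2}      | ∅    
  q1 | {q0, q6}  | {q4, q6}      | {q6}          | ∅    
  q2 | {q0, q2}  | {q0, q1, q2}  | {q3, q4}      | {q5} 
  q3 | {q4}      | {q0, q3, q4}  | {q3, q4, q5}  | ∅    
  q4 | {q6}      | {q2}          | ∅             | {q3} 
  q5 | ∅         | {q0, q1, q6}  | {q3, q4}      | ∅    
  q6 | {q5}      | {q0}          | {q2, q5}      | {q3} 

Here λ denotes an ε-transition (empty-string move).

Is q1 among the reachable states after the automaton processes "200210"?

No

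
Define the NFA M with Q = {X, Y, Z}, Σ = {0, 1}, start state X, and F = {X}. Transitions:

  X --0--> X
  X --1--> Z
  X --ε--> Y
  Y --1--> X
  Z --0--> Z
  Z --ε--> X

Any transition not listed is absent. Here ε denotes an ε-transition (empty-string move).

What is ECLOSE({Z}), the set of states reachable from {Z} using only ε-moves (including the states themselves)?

{X, Y, Z}

Begin with {Z}.
ε-move Z → X; add X.
ε-move X → Y; add Y.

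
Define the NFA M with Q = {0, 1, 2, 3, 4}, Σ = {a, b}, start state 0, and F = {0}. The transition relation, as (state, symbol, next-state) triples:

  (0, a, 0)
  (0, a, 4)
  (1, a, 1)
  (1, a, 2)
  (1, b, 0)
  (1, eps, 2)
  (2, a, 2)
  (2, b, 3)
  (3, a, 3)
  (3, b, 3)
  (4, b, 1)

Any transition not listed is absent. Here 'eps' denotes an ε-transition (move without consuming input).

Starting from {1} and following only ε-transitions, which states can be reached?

Begin with {1}.
ε-move 1 → 2; add 2.

{1, 2}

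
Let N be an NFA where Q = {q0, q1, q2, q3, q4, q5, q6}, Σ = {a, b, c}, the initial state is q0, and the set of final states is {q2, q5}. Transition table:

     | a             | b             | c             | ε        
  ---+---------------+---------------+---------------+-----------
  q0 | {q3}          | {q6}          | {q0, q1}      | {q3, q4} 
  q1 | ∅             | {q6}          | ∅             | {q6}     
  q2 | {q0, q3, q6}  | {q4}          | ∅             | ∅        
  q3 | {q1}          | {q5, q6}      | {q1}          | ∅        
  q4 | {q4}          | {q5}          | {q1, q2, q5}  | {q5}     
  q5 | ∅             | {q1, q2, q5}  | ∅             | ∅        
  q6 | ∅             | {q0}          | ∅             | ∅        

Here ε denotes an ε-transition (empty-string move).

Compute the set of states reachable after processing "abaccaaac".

Start: ε-closure({q0}) = {q0, q3, q4, q5}.
Read 'a': q0→{q3}, q3→{q1}, q4→{q4}, q5→∅; union {q1, q3, q4}; ε-closure = {q1, q3, q4, q5, q6}.
Read 'b': q1→{q6}, q3→{q5, q6}, q4→{q5}, q5→{q1, q2, q5}, q6→{q0}; union {q0, q1, q2, q5, q6}; ε-closure = {q0, q1, q2, q3, q4, q5, q6}.
Read 'a': q0→{q3}, q1→∅, q2→{q0, q3, q6}, q3→{q1}, q4→{q4}, q5→∅, q6→∅; union {q0, q1, q3, q4, q6}; ε-closure = {q0, q1, q3, q4, q5, q6}.
Read 'c': q0→{q0, q1}, q1→∅, q3→{q1}, q4→{q1, q2, q5}, q5→∅, q6→∅; union {q0, q1, q2, q5}; ε-closure = {q0, q1, q2, q3, q4, q5, q6}.
Read 'c': q0→{q0, q1}, q1→∅, q2→∅, q3→{q1}, q4→{q1, q2, q5}, q5→∅, q6→∅; union {q0, q1, q2, q5}; ε-closure = {q0, q1, q2, q3, q4, q5, q6}.
Read 'a': q0→{q3}, q1→∅, q2→{q0, q3, q6}, q3→{q1}, q4→{q4}, q5→∅, q6→∅; union {q0, q1, q3, q4, q6}; ε-closure = {q0, q1, q3, q4, q5, q6}.
Read 'a': q0→{q3}, q1→∅, q3→{q1}, q4→{q4}, q5→∅, q6→∅; union {q1, q3, q4}; ε-closure = {q1, q3, q4, q5, q6}.
Read 'a': q1→∅, q3→{q1}, q4→{q4}, q5→∅, q6→∅; union {q1, q4}; ε-closure = {q1, q4, q5, q6}.
Read 'c': q1→∅, q4→{q1, q2, q5}, q5→∅, q6→∅; union {q1, q2, q5}; ε-closure = {q1, q2, q5, q6}.

{q1, q2, q5, q6}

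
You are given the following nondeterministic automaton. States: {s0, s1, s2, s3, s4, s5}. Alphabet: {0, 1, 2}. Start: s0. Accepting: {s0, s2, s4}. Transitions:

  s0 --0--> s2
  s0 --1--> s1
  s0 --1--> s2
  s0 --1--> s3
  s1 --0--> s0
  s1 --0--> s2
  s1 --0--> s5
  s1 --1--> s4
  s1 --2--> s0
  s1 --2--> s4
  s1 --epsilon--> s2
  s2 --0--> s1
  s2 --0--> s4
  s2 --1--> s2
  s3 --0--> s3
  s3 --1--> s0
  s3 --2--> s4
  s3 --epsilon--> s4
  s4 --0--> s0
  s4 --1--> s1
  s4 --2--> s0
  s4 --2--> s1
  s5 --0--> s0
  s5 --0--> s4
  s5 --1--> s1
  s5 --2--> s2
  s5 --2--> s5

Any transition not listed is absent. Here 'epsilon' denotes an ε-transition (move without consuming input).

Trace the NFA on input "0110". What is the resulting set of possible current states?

Start in {s0}.
Read '0': s0→{s2}; now {s2}.
Read '1': s2→{s2}; now {s2}.
Read '1': s2→{s2}; now {s2}.
Read '0': s2→{s1, s4}; union {s1, s4}; ε-closure = {s1, s2, s4}.

{s1, s2, s4}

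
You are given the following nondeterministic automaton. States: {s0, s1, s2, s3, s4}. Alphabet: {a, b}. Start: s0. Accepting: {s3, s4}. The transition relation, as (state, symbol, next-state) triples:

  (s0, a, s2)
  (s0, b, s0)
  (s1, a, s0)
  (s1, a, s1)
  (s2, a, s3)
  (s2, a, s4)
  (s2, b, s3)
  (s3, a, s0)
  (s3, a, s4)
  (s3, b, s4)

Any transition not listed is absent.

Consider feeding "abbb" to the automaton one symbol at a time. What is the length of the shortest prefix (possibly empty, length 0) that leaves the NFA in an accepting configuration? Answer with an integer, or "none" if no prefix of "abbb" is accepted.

Start in {s0}.
Read 'a': s0→{s2}; now {s2}.
Read 'b': s2→{s3}; now {s3}.
None of the earlier sets intersect F, but {s3} does.

2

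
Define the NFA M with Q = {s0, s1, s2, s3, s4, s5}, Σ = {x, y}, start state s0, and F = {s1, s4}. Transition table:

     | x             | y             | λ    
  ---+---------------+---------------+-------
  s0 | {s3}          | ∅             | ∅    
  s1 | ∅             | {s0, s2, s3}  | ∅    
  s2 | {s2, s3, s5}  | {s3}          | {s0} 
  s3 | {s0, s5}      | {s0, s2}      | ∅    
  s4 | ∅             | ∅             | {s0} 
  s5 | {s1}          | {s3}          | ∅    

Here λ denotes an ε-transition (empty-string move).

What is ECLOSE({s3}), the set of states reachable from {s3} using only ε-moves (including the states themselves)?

{s3}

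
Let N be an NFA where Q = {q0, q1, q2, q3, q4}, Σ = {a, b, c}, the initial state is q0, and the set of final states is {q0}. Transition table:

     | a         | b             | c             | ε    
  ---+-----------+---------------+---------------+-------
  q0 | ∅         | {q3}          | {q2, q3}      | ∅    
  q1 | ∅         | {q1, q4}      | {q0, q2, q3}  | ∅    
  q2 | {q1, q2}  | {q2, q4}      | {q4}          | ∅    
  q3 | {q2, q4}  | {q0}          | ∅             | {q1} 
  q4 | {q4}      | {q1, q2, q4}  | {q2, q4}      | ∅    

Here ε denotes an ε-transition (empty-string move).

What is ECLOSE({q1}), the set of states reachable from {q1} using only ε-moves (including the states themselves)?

Begin with {q1}.
No ε-moves leave this set, so the closure equals the set itself.

{q1}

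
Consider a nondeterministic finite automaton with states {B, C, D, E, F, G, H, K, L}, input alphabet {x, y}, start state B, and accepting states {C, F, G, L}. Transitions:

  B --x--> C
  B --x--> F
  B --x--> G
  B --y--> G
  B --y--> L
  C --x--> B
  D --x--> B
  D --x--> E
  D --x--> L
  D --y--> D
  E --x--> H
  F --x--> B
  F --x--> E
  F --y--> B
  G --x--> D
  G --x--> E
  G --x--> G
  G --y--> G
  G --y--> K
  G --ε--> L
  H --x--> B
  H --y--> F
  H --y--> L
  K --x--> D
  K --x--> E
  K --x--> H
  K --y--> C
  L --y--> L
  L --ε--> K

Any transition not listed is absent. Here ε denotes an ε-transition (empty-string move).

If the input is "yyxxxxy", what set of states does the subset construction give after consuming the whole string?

Start in {B}.
Read 'y': B→{G, L}; union {G, L}; ε-closure = {G, K, L}.
Read 'y': G→{G, K}, K→{C}, L→{L}; now {C, G, K, L}.
Read 'x': C→{B}, G→{D, E, G}, K→{D, E, H}, L→∅; union {B, D, E, G, H}; ε-closure = {B, D, E, G, H, K, L}.
Read 'x': B→{C, F, G}, D→{B, E, L}, E→{H}, G→{D, E, G}, H→{B}, K→{D, E, H}, L→∅; union {B, C, D, E, F, G, H, L}; ε-closure = {B, C, D, E, F, G, H, K, L}.
Read 'x': B→{C, F, G}, C→{B}, D→{B, E, L}, E→{H}, F→{B, E}, G→{D, E, G}, H→{B}, K→{D, E, H}, L→∅; union {B, C, D, E, F, G, H, L}; ε-closure = {B, C, D, E, F, G, H, K, L}.
Read 'x': B→{C, F, G}, C→{B}, D→{B, E, L}, E→{H}, F→{B, E}, G→{D, E, G}, H→{B}, K→{D, E, H}, L→∅; union {B, C, D, E, F, G, H, L}; ε-closure = {B, C, D, E, F, G, H, K, L}.
Read 'y': B→{G, L}, C→∅, D→{D}, E→∅, F→{B}, G→{G, K}, H→{F, L}, K→{C}, L→{L}; now {B, C, D, F, G, K, L}.

{B, C, D, F, G, K, L}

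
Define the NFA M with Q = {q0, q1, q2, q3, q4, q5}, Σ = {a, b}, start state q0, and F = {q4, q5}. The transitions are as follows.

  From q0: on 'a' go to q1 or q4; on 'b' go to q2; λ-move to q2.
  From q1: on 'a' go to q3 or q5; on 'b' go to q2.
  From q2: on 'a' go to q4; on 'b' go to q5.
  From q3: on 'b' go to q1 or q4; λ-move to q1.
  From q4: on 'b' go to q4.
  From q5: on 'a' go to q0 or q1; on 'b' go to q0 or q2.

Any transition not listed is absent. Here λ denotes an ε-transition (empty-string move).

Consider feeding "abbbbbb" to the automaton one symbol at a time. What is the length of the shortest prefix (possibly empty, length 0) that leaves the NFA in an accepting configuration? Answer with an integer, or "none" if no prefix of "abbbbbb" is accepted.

Start: ε-closure({q0}) = {q0, q2}.
Read 'a': {q0, q2} → {q1, q4}.
None of the earlier sets intersect F, but {q1, q4} does.

1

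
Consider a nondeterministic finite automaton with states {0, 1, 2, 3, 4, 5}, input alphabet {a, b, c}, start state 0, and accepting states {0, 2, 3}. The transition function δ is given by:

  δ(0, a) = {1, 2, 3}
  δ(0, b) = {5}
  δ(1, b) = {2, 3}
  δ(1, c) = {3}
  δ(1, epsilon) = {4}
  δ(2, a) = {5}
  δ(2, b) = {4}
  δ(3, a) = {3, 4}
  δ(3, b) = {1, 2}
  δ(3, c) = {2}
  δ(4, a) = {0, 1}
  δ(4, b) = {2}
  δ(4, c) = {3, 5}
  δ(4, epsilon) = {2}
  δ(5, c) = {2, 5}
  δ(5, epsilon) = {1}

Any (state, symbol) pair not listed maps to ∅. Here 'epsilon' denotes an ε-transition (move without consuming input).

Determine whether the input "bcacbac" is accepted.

Start in {0}.
Read 'b': 0→{5}; union {5}; ε-closure = {1, 2, 4, 5}.
Read 'c': 1→{3}, 2→∅, 4→{3, 5}, 5→{2, 5}; union {2, 3, 5}; ε-closure = {1, 2, 3, 4, 5}.
Read 'a': 1→∅, 2→{5}, 3→{3, 4}, 4→{0, 1}, 5→∅; union {0, 1, 3, 4, 5}; ε-closure = {0, 1, 2, 3, 4, 5}.
Read 'c': 0→∅, 1→{3}, 2→∅, 3→{2}, 4→{3, 5}, 5→{2, 5}; union {2, 3, 5}; ε-closure = {1, 2, 3, 4, 5}.
Read 'b': 1→{2, 3}, 2→{4}, 3→{1, 2}, 4→{2}, 5→∅; now {1, 2, 3, 4}.
Read 'a': 1→∅, 2→{5}, 3→{3, 4}, 4→{0, 1}; union {0, 1, 3, 4, 5}; ε-closure = {0, 1, 2, 3, 4, 5}.
Read 'c': 0→∅, 1→{3}, 2→∅, 3→{2}, 4→{3, 5}, 5→{2, 5}; union {2, 3, 5}; ε-closure = {1, 2, 3, 4, 5}.
The final set {1, 2, 3, 4, 5} contains the accepting states 2, 3.

Yes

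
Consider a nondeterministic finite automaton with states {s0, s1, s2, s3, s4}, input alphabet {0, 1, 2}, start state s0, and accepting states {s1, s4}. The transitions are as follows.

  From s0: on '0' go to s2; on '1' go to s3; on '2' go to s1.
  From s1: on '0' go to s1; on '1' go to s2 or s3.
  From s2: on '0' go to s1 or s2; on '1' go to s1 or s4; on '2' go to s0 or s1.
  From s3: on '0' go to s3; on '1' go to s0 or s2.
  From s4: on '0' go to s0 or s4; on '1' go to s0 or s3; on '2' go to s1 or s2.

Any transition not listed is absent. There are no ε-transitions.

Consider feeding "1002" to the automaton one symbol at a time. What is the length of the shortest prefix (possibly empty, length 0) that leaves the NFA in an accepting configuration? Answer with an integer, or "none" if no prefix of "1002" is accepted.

none

Start in {s0}.
Read '1': {s0} → {s3}.
Read '0': {s3} → {s3}.
Read '0': {s3} → {s3}.
Read '2': {s3} → ∅.
No reachable set along the way intersects F.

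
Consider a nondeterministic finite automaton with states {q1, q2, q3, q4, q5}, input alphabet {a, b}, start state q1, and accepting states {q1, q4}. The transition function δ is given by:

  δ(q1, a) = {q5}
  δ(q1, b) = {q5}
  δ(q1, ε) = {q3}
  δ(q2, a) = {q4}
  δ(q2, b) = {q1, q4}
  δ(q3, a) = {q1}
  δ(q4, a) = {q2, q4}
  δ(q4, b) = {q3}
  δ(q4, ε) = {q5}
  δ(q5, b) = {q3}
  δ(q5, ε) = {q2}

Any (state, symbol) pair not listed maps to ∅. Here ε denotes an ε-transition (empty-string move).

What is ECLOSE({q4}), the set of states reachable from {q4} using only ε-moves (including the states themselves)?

{q2, q4, q5}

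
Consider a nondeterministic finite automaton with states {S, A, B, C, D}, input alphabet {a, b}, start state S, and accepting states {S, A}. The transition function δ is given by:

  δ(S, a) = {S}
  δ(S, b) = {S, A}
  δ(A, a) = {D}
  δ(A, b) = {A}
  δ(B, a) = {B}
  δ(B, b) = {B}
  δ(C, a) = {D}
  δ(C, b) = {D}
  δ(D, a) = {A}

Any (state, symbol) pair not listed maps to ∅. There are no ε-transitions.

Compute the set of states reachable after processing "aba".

Start in {S}.
Read 'a': {S} → {S}.
Read 'b': {S} → {S, A}.
Read 'a': {S, A} → {S, D}.

{S, D}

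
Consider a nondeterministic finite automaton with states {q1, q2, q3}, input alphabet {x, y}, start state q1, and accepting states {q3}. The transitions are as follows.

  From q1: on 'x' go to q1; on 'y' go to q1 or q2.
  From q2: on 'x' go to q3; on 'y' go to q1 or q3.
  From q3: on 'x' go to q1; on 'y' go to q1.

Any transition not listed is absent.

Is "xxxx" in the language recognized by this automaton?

No

Start in {q1}.
Read 'x': {q1} → {q1}.
Read 'x': {q1} → {q1}.
Read 'x': {q1} → {q1}.
Read 'x': {q1} → {q1}.
The final set {q1} contains no accepting state.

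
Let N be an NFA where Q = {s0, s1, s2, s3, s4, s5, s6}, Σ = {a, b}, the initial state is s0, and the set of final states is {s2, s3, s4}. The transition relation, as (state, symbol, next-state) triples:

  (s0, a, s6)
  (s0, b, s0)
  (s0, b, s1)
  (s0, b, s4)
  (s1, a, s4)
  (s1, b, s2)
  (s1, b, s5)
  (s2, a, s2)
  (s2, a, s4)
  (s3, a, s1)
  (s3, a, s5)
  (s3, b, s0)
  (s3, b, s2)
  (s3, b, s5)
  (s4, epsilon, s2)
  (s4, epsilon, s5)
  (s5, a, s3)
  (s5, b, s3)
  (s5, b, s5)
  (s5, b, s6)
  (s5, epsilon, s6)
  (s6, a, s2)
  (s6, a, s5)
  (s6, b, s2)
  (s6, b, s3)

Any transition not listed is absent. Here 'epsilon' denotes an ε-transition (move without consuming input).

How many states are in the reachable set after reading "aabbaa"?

Start in {s0}.
Read 'a': {s0} → {s6}.
Read 'a': {s6} → {s2, s5, s6}.
Read 'b': {s2, s5, s6} → {s2, s3, s5, s6}.
Read 'b': {s2, s3, s5, s6} → {s0, s2, s3, s5, s6}.
Read 'a': {s0, s2, s3, s5, s6} → {s1, s2, s3, s4, s5, s6}.
Read 'a': {s1, s2, s3, s4, s5, s6} → {s1, s2, s3, s4, s5, s6}.
That set has 6 states.

6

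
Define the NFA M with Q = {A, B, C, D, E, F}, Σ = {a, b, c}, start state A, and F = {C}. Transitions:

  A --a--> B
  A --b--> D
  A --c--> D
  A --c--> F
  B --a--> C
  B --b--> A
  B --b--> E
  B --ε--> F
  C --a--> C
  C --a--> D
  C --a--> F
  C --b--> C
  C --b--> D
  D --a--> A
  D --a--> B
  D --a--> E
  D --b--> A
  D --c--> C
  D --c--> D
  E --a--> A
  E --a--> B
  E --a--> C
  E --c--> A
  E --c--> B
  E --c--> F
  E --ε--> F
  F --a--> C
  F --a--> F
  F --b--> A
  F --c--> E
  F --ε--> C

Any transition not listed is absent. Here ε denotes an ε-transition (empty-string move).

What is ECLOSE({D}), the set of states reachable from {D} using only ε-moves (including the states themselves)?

Begin with {D}.
No ε-moves leave this set, so the closure equals the set itself.

{D}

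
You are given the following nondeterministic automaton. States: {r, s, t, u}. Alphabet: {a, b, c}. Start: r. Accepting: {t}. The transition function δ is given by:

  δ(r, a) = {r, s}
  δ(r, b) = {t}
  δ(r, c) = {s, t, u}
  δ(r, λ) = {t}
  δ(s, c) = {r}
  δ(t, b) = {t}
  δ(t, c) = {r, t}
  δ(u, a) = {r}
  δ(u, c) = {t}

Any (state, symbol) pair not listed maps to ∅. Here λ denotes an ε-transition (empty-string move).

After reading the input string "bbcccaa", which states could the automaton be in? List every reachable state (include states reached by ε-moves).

{r, s, t}

Start: ε-closure({r}) = {r, t}.
Read 'b': {r, t} → {t}.
Read 'b': {t} → {t}.
Read 'c': {t} → {r, t}.
Read 'c': {r, t} → {r, s, t, u}.
Read 'c': {r, s, t, u} → {r, s, t, u}.
Read 'a': {r, s, t, u} → {r, s, t}.
Read 'a': {r, s, t} → {r, s, t}.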